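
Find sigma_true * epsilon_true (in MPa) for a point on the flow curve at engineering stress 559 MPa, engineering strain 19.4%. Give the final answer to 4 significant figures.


sigma_true = sigma_eng * (1 + epsilon_eng)
sigma_true = 559 * (1 + 0.194) = 667.446 MPa
epsilon_true = ln(1 + epsilon_eng)
epsilon_true = ln(1 + 0.194) = 0.177309
sigma_true * epsilon_true = 667.446 * 0.177309 = 118.3 MPa


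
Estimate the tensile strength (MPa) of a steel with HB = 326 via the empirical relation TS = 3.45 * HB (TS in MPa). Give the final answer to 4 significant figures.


TS (MPa) = 3.45 * HB
TS = 3.45 * 326
TS = 1125 MPa


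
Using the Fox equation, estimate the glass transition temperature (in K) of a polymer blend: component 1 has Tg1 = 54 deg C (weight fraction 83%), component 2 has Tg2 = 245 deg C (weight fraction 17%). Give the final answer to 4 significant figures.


1/Tg = w1/Tg1 + w2/Tg2 (in Kelvin)
Tg1 = 327.15 K, Tg2 = 518.15 K
1/Tg = 0.83/327.15 + 0.17/518.15
Tg = 349 K


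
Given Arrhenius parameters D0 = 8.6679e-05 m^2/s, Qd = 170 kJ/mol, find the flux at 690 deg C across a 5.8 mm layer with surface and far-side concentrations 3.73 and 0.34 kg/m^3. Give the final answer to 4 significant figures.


Step 1: D = D0 * exp(-Qd/(R*T))
T = 690 + 273.15 = 963.15 K
D = 8.6679e-05 * exp(-170e3 / (8.314 * 963.15)) = 5.22334e-14 m^2/s
Step 2: J = D * (C1 - C2) / dx
J = 5.22334e-14 * (3.73 - 0.34) / 5.8e-03
J = 3.053e-11 kg/(m^2*s)


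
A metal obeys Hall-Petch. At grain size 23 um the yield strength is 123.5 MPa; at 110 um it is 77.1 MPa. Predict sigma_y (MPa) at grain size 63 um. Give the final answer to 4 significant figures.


sigma_y = sigma0 + k / sqrt(d)
1/sqrt(d1) = 1/sqrt(2.3e-05) = 208.514;  1/sqrt(d2) = 95.3463
k = (sigma1 - sigma2) / (1/sqrt(d1) - 1/sqrt(d2)) = (123.5 - 77.1) / (208.514 - 95.3463) = 0.410009 MPa*m^0.5
sigma0 = sigma1 - k/sqrt(d1) = 123.5 - 0.410009*208.514 = 38.0071 MPa
sigma_y(d3) = 38.0071 + 0.410009 / sqrt(6.3e-05) = 89.66 MPa


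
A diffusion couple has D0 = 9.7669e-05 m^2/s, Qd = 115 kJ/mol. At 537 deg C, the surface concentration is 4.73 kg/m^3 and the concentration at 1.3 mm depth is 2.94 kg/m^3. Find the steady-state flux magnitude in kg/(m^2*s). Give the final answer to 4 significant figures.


Step 1: D = D0 * exp(-Qd/(R*T))
T = 537 + 273.15 = 810.15 K
D = 9.7669e-05 * exp(-115e3 / (8.314 * 810.15)) = 3.75693e-12 m^2/s
Step 2: J = D * (C1 - C2) / dx
J = 3.75693e-12 * (4.73 - 2.94) / 1.3e-03
J = 5.173e-09 kg/(m^2*s)


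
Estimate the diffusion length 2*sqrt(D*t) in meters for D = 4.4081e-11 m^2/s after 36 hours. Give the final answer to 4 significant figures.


t = 36 hr = 129600 s
Diffusion length = 2*sqrt(D*t)
= 2*sqrt(4.4081e-11 * 129600)
= 4.78e-03 m


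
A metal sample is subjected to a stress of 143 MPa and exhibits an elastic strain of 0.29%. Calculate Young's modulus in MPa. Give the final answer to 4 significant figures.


E = sigma / epsilon
epsilon = 0.29% = 2.9e-03
E = 143 / 2.9e-03
E = 49310 MPa


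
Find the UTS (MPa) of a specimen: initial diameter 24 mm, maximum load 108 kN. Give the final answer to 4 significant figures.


A0 = pi*(d/2)^2 = pi*(24/2)^2 = 452.389 mm^2
UTS = F_max / A0 = 108*1000 / 452.389
UTS = 238.7 MPa


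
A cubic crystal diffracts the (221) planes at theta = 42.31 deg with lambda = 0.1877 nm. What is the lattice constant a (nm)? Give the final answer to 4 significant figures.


d = lambda / (2*sin(theta))
d = 0.1877 / (2*sin(42.31 deg))
d = 0.139421 nm
a = d * sqrt(h^2+k^2+l^2) = 0.139421 * sqrt(9)
a = 0.4183 nm


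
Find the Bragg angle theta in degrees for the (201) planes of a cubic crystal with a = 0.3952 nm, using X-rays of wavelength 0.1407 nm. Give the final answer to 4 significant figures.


d = a / sqrt(h^2+k^2+l^2)
d = 0.3952 / sqrt(5) = 0.176739 nm
lambda = 2*d*sin(theta)  =>  sin(theta) = lambda / (2*d)
sin(theta) = 0.1407 / (2 * 0.176739) = 0.398045
theta = 23.46 deg


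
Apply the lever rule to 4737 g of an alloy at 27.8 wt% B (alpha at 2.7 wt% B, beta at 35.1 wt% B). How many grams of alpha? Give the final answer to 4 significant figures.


f_alpha = (C_beta - C0) / (C_beta - C_alpha)
f_alpha = (35.1 - 27.8) / (35.1 - 2.7) = 0.225309
m_alpha = f_alpha * m_total = 0.225309 * 4737 = 1067 g


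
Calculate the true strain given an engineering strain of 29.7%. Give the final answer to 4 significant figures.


epsilon_true = ln(1 + epsilon_eng)
epsilon_true = ln(1 + 0.297)
epsilon_true = 0.2601


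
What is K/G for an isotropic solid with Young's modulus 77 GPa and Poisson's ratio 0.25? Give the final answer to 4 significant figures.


G = E / (2*(1+nu))
G = 77 / (2*(1+0.25)) = 30.8 GPa
K = E / (3*(1-2*nu))
K = 77 / (3*(1-2*0.25)) = 51.3333 GPa
K/G = 51.3333 / 30.8 = 1.667


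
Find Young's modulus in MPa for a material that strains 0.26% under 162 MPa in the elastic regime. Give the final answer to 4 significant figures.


E = sigma / epsilon
epsilon = 0.26% = 2.6e-03
E = 162 / 2.6e-03
E = 62310 MPa


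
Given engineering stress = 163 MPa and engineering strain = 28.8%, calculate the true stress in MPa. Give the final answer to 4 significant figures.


sigma_true = sigma_eng * (1 + epsilon_eng)
sigma_true = 163 * (1 + 0.288)
sigma_true = 209.9 MPa


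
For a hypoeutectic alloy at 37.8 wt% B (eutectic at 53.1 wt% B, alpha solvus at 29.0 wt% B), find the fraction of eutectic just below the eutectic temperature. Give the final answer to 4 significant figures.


f_primary = (C_e - C0) / (C_e - C_alpha_max)
f_primary = (53.1 - 37.8) / (53.1 - 29.0)
f_primary = 0.634855
f_eutectic = 1 - 0.634855 = 0.3651


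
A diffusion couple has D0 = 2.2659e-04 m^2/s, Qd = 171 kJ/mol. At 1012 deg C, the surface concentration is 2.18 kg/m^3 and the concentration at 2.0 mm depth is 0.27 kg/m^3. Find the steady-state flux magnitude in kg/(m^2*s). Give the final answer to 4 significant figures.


Step 1: D = D0 * exp(-Qd/(R*T))
T = 1012 + 273.15 = 1285.15 K
D = 2.2659e-04 * exp(-171e3 / (8.314 * 1285.15)) = 2.53941e-11 m^2/s
Step 2: J = D * (C1 - C2) / dx
J = 2.53941e-11 * (2.18 - 0.27) / 2e-03
J = 2.425e-08 kg/(m^2*s)


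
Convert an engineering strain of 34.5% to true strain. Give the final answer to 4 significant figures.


epsilon_true = ln(1 + epsilon_eng)
epsilon_true = ln(1 + 0.345)
epsilon_true = 0.2964


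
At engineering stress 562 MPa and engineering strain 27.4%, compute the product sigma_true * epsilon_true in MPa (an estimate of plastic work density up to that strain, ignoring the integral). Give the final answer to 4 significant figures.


sigma_true = sigma_eng * (1 + epsilon_eng)
sigma_true = 562 * (1 + 0.274) = 715.988 MPa
epsilon_true = ln(1 + epsilon_eng)
epsilon_true = ln(1 + 0.274) = 0.242162
sigma_true * epsilon_true = 715.988 * 0.242162 = 173.4 MPa


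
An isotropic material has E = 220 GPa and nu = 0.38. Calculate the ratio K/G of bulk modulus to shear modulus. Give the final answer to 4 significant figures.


G = E / (2*(1+nu))
G = 220 / (2*(1+0.38)) = 79.7101 GPa
K = E / (3*(1-2*nu))
K = 220 / (3*(1-2*0.38)) = 305.556 GPa
K/G = 305.556 / 79.7101 = 3.833


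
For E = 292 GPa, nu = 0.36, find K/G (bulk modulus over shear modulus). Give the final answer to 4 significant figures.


G = E / (2*(1+nu))
G = 292 / (2*(1+0.36)) = 107.353 GPa
K = E / (3*(1-2*nu))
K = 292 / (3*(1-2*0.36)) = 347.619 GPa
K/G = 347.619 / 107.353 = 3.238


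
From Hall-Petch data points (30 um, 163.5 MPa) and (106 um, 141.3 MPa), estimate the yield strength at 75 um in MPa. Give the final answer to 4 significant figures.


sigma_y = sigma0 + k / sqrt(d)
1/sqrt(d1) = 1/sqrt(3e-05) = 182.574;  1/sqrt(d2) = 97.1286
k = (sigma1 - sigma2) / (1/sqrt(d1) - 1/sqrt(d2)) = (163.5 - 141.3) / (182.574 - 97.1286) = 0.259814 MPa*m^0.5
sigma0 = sigma1 - k/sqrt(d1) = 163.5 - 0.259814*182.574 = 116.065 MPa
sigma_y(d3) = 116.065 + 0.259814 / sqrt(7.5e-05) = 146.1 MPa


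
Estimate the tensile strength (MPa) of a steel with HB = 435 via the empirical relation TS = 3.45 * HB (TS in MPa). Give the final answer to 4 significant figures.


TS (MPa) = 3.45 * HB
TS = 3.45 * 435
TS = 1501 MPa


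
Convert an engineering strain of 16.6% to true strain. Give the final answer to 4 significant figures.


epsilon_true = ln(1 + epsilon_eng)
epsilon_true = ln(1 + 0.166)
epsilon_true = 0.1536


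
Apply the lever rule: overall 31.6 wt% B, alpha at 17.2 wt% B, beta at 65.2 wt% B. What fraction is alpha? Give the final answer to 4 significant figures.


f_alpha = (C_beta - C0) / (C_beta - C_alpha)
f_alpha = (65.2 - 31.6) / (65.2 - 17.2)
f_alpha = 0.7


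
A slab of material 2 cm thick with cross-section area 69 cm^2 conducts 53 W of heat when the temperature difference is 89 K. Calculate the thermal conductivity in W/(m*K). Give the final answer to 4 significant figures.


k = Q*L / (A*dT)
L = 0.02 m, A = 6.9e-03 m^2
k = 53 * 0.02 / (6.9e-03 * 89)
k = 1.726 W/(m*K)


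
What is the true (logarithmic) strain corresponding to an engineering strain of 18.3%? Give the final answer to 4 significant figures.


epsilon_true = ln(1 + epsilon_eng)
epsilon_true = ln(1 + 0.183)
epsilon_true = 0.1681


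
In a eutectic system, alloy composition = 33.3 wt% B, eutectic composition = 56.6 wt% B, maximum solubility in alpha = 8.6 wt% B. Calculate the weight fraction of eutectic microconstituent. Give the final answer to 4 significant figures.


f_primary = (C_e - C0) / (C_e - C_alpha_max)
f_primary = (56.6 - 33.3) / (56.6 - 8.6)
f_primary = 0.485417
f_eutectic = 1 - 0.485417 = 0.5146


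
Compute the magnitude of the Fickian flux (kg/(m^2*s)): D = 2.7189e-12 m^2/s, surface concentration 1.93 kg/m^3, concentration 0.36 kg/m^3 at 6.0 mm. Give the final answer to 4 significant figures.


J = -D * (dC/dx) = D * (C1 - C2) / dx
J = 2.7189e-12 * (1.93 - 0.36) / 6e-03
J = 7.114e-10 kg/(m^2*s)


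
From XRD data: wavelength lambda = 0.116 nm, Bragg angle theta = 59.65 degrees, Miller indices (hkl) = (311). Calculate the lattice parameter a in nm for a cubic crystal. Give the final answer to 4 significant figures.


d = lambda / (2*sin(theta))
d = 0.116 / (2*sin(59.65 deg))
d = 0.0672109 nm
a = d * sqrt(h^2+k^2+l^2) = 0.0672109 * sqrt(11)
a = 0.2229 nm


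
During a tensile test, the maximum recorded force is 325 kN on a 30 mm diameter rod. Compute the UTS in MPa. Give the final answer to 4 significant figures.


A0 = pi*(d/2)^2 = pi*(30/2)^2 = 706.858 mm^2
UTS = F_max / A0 = 325*1000 / 706.858
UTS = 459.8 MPa


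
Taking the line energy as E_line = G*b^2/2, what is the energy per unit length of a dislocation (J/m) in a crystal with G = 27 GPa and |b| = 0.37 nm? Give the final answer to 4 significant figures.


E = G*b^2/2
b = 0.37 nm = 3.7e-10 m
G = 27 GPa = 2.7e+10 Pa
E = 0.5 * 2.7e+10 * (3.7e-10)^2
E = 1.848e-09 J/m


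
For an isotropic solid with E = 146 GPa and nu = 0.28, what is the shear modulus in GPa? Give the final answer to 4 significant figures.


G = E / (2*(1+nu))
G = 146 / (2*(1+0.28))
G = 57.03 GPa


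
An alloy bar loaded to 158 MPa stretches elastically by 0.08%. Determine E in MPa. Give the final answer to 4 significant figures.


E = sigma / epsilon
epsilon = 0.08% = 8e-04
E = 158 / 8e-04
E = 197500 MPa


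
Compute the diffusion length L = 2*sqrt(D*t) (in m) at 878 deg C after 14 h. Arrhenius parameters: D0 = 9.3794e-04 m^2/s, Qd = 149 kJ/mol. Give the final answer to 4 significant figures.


Step 1: D = D0 * exp(-Qd/(R*T))
T = 1151.15 K
D = 9.3794e-04 * exp(-149e3 / (8.314 * 1151.15)) = 1.62517e-10 m^2/s
Step 2: L = 2*sqrt(D*t)
t = 14 h = 50400 s
L = 2*sqrt(1.62517e-10 * 50400) = 5.724e-03 m


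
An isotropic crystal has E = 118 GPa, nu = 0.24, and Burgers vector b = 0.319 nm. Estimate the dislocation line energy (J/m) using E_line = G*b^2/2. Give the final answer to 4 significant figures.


Step 1: G = E / (2*(1+nu))
G = 118 / (2*(1+0.24)) = 47.5806 GPa = 4.75806e+10 Pa
Step 2: E_line = G*b^2/2
b = 0.319 nm = 3.19e-10 m
E_line = 0.5 * 4.75806e+10 * (3.19e-10)^2 = 2.421e-09 J/m


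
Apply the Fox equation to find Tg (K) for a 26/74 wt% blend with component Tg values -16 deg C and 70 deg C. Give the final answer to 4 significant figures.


1/Tg = w1/Tg1 + w2/Tg2 (in Kelvin)
Tg1 = 257.15 K, Tg2 = 343.15 K
1/Tg = 0.26/257.15 + 0.74/343.15
Tg = 315.7 K


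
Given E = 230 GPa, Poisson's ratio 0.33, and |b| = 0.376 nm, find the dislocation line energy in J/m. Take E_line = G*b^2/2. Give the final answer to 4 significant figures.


Step 1: G = E / (2*(1+nu))
G = 230 / (2*(1+0.33)) = 86.4662 GPa = 8.64662e+10 Pa
Step 2: E_line = G*b^2/2
b = 0.376 nm = 3.76e-10 m
E_line = 0.5 * 8.64662e+10 * (3.76e-10)^2 = 6.112e-09 J/m


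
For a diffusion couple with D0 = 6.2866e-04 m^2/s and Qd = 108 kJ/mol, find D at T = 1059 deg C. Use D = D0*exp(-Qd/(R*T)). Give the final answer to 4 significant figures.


D = D0 * exp(-Qd / (R*T))
T = 1332.15 K
D = 6.2866e-04 * exp(-108e3 / (8.314 * 1332.15))
D = 3.66e-08 m^2/s


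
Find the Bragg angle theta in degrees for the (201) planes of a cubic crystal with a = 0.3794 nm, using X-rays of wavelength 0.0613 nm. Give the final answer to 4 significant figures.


d = a / sqrt(h^2+k^2+l^2)
d = 0.3794 / sqrt(5) = 0.169673 nm
lambda = 2*d*sin(theta)  =>  sin(theta) = lambda / (2*d)
sin(theta) = 0.0613 / (2 * 0.169673) = 0.180642
theta = 10.41 deg


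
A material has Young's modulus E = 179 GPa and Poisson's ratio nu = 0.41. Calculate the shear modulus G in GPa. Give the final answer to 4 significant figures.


G = E / (2*(1+nu))
G = 179 / (2*(1+0.41))
G = 63.48 GPa


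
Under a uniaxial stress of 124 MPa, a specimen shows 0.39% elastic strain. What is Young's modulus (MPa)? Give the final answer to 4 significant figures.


E = sigma / epsilon
epsilon = 0.39% = 3.9e-03
E = 124 / 3.9e-03
E = 31790 MPa


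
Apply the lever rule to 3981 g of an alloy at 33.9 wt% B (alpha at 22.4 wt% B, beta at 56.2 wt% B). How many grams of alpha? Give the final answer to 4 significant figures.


f_alpha = (C_beta - C0) / (C_beta - C_alpha)
f_alpha = (56.2 - 33.9) / (56.2 - 22.4) = 0.659763
m_alpha = f_alpha * m_total = 0.659763 * 3981 = 2627 g


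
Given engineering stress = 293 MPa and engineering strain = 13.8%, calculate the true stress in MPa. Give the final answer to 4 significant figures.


sigma_true = sigma_eng * (1 + epsilon_eng)
sigma_true = 293 * (1 + 0.138)
sigma_true = 333.4 MPa


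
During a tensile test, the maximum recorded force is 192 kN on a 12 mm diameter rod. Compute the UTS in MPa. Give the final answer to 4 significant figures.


A0 = pi*(d/2)^2 = pi*(12/2)^2 = 113.097 mm^2
UTS = F_max / A0 = 192*1000 / 113.097
UTS = 1698 MPa


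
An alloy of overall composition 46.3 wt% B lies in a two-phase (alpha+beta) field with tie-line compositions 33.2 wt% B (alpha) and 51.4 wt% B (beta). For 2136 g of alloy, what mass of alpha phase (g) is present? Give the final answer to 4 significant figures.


f_alpha = (C_beta - C0) / (C_beta - C_alpha)
f_alpha = (51.4 - 46.3) / (51.4 - 33.2) = 0.28022
m_alpha = f_alpha * m_total = 0.28022 * 2136 = 598.5 g


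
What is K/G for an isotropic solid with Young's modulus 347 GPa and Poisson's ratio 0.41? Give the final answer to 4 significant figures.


G = E / (2*(1+nu))
G = 347 / (2*(1+0.41)) = 123.05 GPa
K = E / (3*(1-2*nu))
K = 347 / (3*(1-2*0.41)) = 642.593 GPa
K/G = 642.593 / 123.05 = 5.222


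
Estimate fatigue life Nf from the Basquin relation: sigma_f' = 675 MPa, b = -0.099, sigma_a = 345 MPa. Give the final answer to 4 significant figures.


sigma_a = sigma_f' * (2*Nf)^b
2*Nf = (sigma_a / sigma_f')^(1/b)
2*Nf = (345 / 675)^(1/-0.099)
2*Nf = 879.609
Nf = 439.8 cycles


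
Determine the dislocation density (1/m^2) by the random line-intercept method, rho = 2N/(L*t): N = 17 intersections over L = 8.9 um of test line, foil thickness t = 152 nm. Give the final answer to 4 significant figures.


rho = 2N / (L * t)
L = 8.9 um = 8.9e-06 m, t = 152 nm = 1.52e-07 m
rho = 2 * 17 / (8.9e-06 * 1.52e-07)
rho = 2.513e+13 1/m^2


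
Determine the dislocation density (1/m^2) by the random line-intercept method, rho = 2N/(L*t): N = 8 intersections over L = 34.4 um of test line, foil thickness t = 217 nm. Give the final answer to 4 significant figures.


rho = 2N / (L * t)
L = 34.4 um = 3.44e-05 m, t = 217 nm = 2.17e-07 m
rho = 2 * 8 / (3.44e-05 * 2.17e-07)
rho = 2.143e+12 1/m^2


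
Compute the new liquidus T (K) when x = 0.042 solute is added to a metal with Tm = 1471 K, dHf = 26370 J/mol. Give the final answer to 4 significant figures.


dT = R*Tm^2*x / dHf
dT = 8.314 * 1471^2 * 0.042 / 26370
dT = 28.6533 K
T_new = 1471 - 28.6533 = 1442 K


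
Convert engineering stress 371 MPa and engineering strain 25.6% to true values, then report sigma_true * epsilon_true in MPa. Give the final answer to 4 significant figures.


sigma_true = sigma_eng * (1 + epsilon_eng)
sigma_true = 371 * (1 + 0.256) = 465.976 MPa
epsilon_true = ln(1 + epsilon_eng)
epsilon_true = ln(1 + 0.256) = 0.227932
sigma_true * epsilon_true = 465.976 * 0.227932 = 106.2 MPa


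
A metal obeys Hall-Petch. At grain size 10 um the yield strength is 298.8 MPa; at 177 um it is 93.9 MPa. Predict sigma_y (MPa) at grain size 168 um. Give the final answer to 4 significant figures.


sigma_y = sigma0 + k / sqrt(d)
1/sqrt(d1) = 1/sqrt(1e-05) = 316.228;  1/sqrt(d2) = 75.1646
k = (sigma1 - sigma2) / (1/sqrt(d1) - 1/sqrt(d2)) = (298.8 - 93.9) / (316.228 - 75.1646) = 0.849985 MPa*m^0.5
sigma0 = sigma1 - k/sqrt(d1) = 298.8 - 0.849985*316.228 = 30.0112 MPa
sigma_y(d3) = 30.0112 + 0.849985 / sqrt(1.68e-04) = 95.59 MPa


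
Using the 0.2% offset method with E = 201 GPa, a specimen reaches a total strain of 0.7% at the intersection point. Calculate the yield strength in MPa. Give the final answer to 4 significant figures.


Offset strain = 0.002
Elastic strain at yield = total_strain - offset = 7e-03 - 0.002 = 5e-03
sigma_y = E * elastic_strain = 201000 * 5e-03
sigma_y = 1005 MPa


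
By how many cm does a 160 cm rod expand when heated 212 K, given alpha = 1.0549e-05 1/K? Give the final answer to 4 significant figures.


dL = L0 * alpha * dT
dL = 160 * 1.0549e-05 * 212
dL = 0.3578 cm


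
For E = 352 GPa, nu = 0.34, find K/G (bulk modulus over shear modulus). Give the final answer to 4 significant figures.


G = E / (2*(1+nu))
G = 352 / (2*(1+0.34)) = 131.343 GPa
K = E / (3*(1-2*nu))
K = 352 / (3*(1-2*0.34)) = 366.667 GPa
K/G = 366.667 / 131.343 = 2.792


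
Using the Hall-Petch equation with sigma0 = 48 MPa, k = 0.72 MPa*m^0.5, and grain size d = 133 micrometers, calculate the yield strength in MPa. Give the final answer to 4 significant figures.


sigma_y = sigma0 + k / sqrt(d)
d = 133 um = 1.33e-04 m
sigma_y = 48 + 0.72 / sqrt(1.33e-04)
sigma_y = 110.4 MPa


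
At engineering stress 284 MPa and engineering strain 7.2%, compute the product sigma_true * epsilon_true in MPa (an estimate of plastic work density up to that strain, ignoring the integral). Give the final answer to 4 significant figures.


sigma_true = sigma_eng * (1 + epsilon_eng)
sigma_true = 284 * (1 + 0.072) = 304.448 MPa
epsilon_true = ln(1 + epsilon_eng)
epsilon_true = ln(1 + 0.072) = 0.0695261
sigma_true * epsilon_true = 304.448 * 0.0695261 = 21.17 MPa


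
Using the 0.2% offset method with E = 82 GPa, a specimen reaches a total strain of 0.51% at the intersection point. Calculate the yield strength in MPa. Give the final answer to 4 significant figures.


Offset strain = 0.002
Elastic strain at yield = total_strain - offset = 5.1e-03 - 0.002 = 3.1e-03
sigma_y = E * elastic_strain = 82000 * 3.1e-03
sigma_y = 254.2 MPa


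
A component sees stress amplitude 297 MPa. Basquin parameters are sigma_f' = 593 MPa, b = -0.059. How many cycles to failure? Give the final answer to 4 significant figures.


sigma_a = sigma_f' * (2*Nf)^b
2*Nf = (sigma_a / sigma_f')^(1/b)
2*Nf = (297 / 593)^(1/-0.059)
2*Nf = 122970
Nf = 61490 cycles


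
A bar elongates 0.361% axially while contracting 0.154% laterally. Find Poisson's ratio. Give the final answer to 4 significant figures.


nu = -epsilon_lat / epsilon_axial
Lateral strain is contraction (negative), so using magnitudes:
nu = 0.154 / 0.361
nu = 0.4266


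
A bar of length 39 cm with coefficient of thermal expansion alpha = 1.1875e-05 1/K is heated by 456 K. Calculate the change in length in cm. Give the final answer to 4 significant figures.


dL = L0 * alpha * dT
dL = 39 * 1.1875e-05 * 456
dL = 0.2112 cm


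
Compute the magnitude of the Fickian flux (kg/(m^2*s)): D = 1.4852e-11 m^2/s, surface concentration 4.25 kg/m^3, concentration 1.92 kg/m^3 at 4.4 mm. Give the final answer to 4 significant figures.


J = -D * (dC/dx) = D * (C1 - C2) / dx
J = 1.4852e-11 * (4.25 - 1.92) / 4.4e-03
J = 7.865e-09 kg/(m^2*s)


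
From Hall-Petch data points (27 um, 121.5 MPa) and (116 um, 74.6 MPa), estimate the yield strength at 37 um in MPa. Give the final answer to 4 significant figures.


sigma_y = sigma0 + k / sqrt(d)
1/sqrt(d1) = 1/sqrt(2.7e-05) = 192.45;  1/sqrt(d2) = 92.8477
k = (sigma1 - sigma2) / (1/sqrt(d1) - 1/sqrt(d2)) = (121.5 - 74.6) / (192.45 - 92.8477) = 0.470872 MPa*m^0.5
sigma0 = sigma1 - k/sqrt(d1) = 121.5 - 0.470872*192.45 = 30.8806 MPa
sigma_y(d3) = 30.8806 + 0.470872 / sqrt(3.7e-05) = 108.3 MPa


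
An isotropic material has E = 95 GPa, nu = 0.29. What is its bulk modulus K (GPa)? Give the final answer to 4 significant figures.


K = E / (3*(1-2*nu))
K = 95 / (3*(1-2*0.29))
K = 75.4 GPa


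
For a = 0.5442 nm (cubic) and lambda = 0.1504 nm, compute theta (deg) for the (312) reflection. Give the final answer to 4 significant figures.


d = a / sqrt(h^2+k^2+l^2)
d = 0.5442 / sqrt(14) = 0.145444 nm
lambda = 2*d*sin(theta)  =>  sin(theta) = lambda / (2*d)
sin(theta) = 0.1504 / (2 * 0.145444) = 0.517039
theta = 31.13 deg


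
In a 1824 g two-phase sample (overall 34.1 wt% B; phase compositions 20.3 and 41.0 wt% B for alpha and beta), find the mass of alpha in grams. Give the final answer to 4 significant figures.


f_alpha = (C_beta - C0) / (C_beta - C_alpha)
f_alpha = (41.0 - 34.1) / (41.0 - 20.3) = 0.333333
m_alpha = f_alpha * m_total = 0.333333 * 1824 = 608 g


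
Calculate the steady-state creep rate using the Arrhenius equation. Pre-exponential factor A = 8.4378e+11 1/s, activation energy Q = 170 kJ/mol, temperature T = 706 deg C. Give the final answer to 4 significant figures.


rate = A * exp(-Q / (R*T))
T = 706 + 273.15 = 979.15 K
rate = 8.4378e+11 * exp(-170e3 / (8.314 * 979.15))
rate = 719.3 1/s


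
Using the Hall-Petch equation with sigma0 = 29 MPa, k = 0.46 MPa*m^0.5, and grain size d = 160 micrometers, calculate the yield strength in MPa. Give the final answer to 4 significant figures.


sigma_y = sigma0 + k / sqrt(d)
d = 160 um = 1.6e-04 m
sigma_y = 29 + 0.46 / sqrt(1.6e-04)
sigma_y = 65.37 MPa


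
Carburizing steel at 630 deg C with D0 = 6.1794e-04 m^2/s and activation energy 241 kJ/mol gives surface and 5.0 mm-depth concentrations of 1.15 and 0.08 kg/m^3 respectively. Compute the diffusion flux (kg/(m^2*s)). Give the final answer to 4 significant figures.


Step 1: D = D0 * exp(-Qd/(R*T))
T = 630 + 273.15 = 903.15 K
D = 6.1794e-04 * exp(-241e3 / (8.314 * 903.15)) = 7.11135e-18 m^2/s
Step 2: J = D * (C1 - C2) / dx
J = 7.11135e-18 * (1.15 - 0.08) / 5e-03
J = 1.522e-15 kg/(m^2*s)


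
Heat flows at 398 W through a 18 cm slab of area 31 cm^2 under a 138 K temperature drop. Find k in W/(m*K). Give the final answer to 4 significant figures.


k = Q*L / (A*dT)
L = 0.18 m, A = 3.1e-03 m^2
k = 398 * 0.18 / (3.1e-03 * 138)
k = 167.5 W/(m*K)


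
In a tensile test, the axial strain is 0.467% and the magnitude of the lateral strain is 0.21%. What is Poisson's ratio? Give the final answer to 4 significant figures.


nu = -epsilon_lat / epsilon_axial
Lateral strain is contraction (negative), so using magnitudes:
nu = 0.21 / 0.467
nu = 0.4497


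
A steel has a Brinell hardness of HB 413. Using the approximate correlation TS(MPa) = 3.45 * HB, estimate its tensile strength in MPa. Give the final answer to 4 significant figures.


TS (MPa) = 3.45 * HB
TS = 3.45 * 413
TS = 1425 MPa


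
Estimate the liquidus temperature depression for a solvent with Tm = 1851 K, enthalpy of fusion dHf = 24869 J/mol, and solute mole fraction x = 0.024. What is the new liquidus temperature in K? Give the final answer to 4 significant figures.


dT = R*Tm^2*x / dHf
dT = 8.314 * 1851^2 * 0.024 / 24869
dT = 27.4901 K
T_new = 1851 - 27.4901 = 1824 K


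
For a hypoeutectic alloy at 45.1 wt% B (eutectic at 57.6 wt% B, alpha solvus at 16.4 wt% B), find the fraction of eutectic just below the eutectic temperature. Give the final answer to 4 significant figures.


f_primary = (C_e - C0) / (C_e - C_alpha_max)
f_primary = (57.6 - 45.1) / (57.6 - 16.4)
f_primary = 0.303398
f_eutectic = 1 - 0.303398 = 0.6966


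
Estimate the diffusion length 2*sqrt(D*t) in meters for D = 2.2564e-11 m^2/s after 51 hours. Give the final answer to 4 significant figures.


t = 51 hr = 183600 s
Diffusion length = 2*sqrt(D*t)
= 2*sqrt(2.2564e-11 * 183600)
= 4.071e-03 m


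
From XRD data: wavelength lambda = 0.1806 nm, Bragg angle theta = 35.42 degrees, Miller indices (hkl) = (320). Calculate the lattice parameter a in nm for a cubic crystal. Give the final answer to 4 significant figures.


d = lambda / (2*sin(theta))
d = 0.1806 / (2*sin(35.42 deg))
d = 0.155806 nm
a = d * sqrt(h^2+k^2+l^2) = 0.155806 * sqrt(13)
a = 0.5618 nm


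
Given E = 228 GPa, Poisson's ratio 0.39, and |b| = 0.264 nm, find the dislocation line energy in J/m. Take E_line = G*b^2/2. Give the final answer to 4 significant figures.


Step 1: G = E / (2*(1+nu))
G = 228 / (2*(1+0.39)) = 82.0144 GPa = 8.20144e+10 Pa
Step 2: E_line = G*b^2/2
b = 0.264 nm = 2.64e-10 m
E_line = 0.5 * 8.20144e+10 * (2.64e-10)^2 = 2.858e-09 J/m


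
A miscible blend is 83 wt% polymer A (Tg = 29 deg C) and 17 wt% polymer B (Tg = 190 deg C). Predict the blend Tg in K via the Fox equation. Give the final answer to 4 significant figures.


1/Tg = w1/Tg1 + w2/Tg2 (in Kelvin)
Tg1 = 302.15 K, Tg2 = 463.15 K
1/Tg = 0.83/302.15 + 0.17/463.15
Tg = 321.1 K


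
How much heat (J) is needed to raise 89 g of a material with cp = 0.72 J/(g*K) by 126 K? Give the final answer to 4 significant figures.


Q = m * cp * dT
Q = 89 * 0.72 * 126
Q = 8074 J


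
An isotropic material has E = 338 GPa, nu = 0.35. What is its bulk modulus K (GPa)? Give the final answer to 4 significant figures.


K = E / (3*(1-2*nu))
K = 338 / (3*(1-2*0.35))
K = 375.6 GPa


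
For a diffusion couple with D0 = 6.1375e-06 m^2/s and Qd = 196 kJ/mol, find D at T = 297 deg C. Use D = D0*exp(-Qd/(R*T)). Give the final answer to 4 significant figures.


D = D0 * exp(-Qd / (R*T))
T = 570.15 K
D = 6.1375e-06 * exp(-196e3 / (8.314 * 570.15))
D = 6.771e-24 m^2/s


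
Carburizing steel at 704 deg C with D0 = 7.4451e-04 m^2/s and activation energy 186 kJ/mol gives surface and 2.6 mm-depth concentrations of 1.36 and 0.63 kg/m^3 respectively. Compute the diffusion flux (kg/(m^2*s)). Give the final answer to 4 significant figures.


Step 1: D = D0 * exp(-Qd/(R*T))
T = 704 + 273.15 = 977.15 K
D = 7.4451e-04 * exp(-186e3 / (8.314 * 977.15)) = 8.48544e-14 m^2/s
Step 2: J = D * (C1 - C2) / dx
J = 8.48544e-14 * (1.36 - 0.63) / 2.6e-03
J = 2.382e-11 kg/(m^2*s)


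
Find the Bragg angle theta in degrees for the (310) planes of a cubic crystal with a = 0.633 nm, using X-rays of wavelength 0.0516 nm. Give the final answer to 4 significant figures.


d = a / sqrt(h^2+k^2+l^2)
d = 0.633 / sqrt(10) = 0.200172 nm
lambda = 2*d*sin(theta)  =>  sin(theta) = lambda / (2*d)
sin(theta) = 0.0516 / (2 * 0.200172) = 0.128889
theta = 7.405 deg


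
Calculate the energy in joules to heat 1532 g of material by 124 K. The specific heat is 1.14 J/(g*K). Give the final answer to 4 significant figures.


Q = m * cp * dT
Q = 1532 * 1.14 * 124
Q = 216600 J


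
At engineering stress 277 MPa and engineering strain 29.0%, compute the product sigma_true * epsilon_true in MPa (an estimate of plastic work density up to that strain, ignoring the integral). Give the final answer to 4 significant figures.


sigma_true = sigma_eng * (1 + epsilon_eng)
sigma_true = 277 * (1 + 0.29) = 357.33 MPa
epsilon_true = ln(1 + epsilon_eng)
epsilon_true = ln(1 + 0.29) = 0.254642
sigma_true * epsilon_true = 357.33 * 0.254642 = 90.99 MPa


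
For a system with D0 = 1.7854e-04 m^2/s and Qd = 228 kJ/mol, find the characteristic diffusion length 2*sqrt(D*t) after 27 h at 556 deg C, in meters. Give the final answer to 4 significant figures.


Step 1: D = D0 * exp(-Qd/(R*T))
T = 829.15 K
D = 1.7854e-04 * exp(-228e3 / (8.314 * 829.15)) = 7.72173e-19 m^2/s
Step 2: L = 2*sqrt(D*t)
t = 27 h = 97200 s
L = 2*sqrt(7.72173e-19 * 97200) = 5.479e-07 m


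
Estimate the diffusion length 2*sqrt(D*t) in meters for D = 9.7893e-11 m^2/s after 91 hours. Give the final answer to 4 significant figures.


t = 91 hr = 327600 s
Diffusion length = 2*sqrt(D*t)
= 2*sqrt(9.7893e-11 * 327600)
= 0.01133 m


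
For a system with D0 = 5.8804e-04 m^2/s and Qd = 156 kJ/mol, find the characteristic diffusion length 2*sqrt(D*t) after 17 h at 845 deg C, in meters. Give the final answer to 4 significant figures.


Step 1: D = D0 * exp(-Qd/(R*T))
T = 1118.15 K
D = 5.8804e-04 * exp(-156e3 / (8.314 * 1118.15)) = 3.03087e-11 m^2/s
Step 2: L = 2*sqrt(D*t)
t = 17 h = 61200 s
L = 2*sqrt(3.03087e-11 * 61200) = 2.724e-03 m


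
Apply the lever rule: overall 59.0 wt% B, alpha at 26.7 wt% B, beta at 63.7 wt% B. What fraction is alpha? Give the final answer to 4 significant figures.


f_alpha = (C_beta - C0) / (C_beta - C_alpha)
f_alpha = (63.7 - 59.0) / (63.7 - 26.7)
f_alpha = 0.127


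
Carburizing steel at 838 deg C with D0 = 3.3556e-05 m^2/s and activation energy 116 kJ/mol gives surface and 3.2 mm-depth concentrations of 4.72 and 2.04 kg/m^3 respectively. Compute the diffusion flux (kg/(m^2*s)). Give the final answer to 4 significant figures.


Step 1: D = D0 * exp(-Qd/(R*T))
T = 838 + 273.15 = 1111.15 K
D = 3.3556e-05 * exp(-116e3 / (8.314 * 1111.15)) = 1.18159e-10 m^2/s
Step 2: J = D * (C1 - C2) / dx
J = 1.18159e-10 * (4.72 - 2.04) / 3.2e-03
J = 9.896e-08 kg/(m^2*s)


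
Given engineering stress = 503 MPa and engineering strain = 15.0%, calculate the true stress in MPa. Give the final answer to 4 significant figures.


sigma_true = sigma_eng * (1 + epsilon_eng)
sigma_true = 503 * (1 + 0.15)
sigma_true = 578.5 MPa


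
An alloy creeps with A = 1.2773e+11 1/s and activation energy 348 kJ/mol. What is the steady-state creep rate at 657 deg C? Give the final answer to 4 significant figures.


rate = A * exp(-Q / (R*T))
T = 657 + 273.15 = 930.15 K
rate = 1.2773e+11 * exp(-348e3 / (8.314 * 930.15))
rate = 3.655e-09 1/s


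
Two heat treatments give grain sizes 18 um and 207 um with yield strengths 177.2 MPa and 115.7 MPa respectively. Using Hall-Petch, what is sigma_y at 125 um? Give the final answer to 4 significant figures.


sigma_y = sigma0 + k / sqrt(d)
1/sqrt(d1) = 1/sqrt(1.8e-05) = 235.702;  1/sqrt(d2) = 69.5048
k = (sigma1 - sigma2) / (1/sqrt(d1) - 1/sqrt(d2)) = (177.2 - 115.7) / (235.702 - 69.5048) = 0.370042 MPa*m^0.5
sigma0 = sigma1 - k/sqrt(d1) = 177.2 - 0.370042*235.702 = 89.9803 MPa
sigma_y(d3) = 89.9803 + 0.370042 / sqrt(1.25e-04) = 123.1 MPa


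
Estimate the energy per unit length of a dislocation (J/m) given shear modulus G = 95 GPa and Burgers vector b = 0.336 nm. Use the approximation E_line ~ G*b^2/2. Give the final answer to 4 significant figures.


E = G*b^2/2
b = 0.336 nm = 3.36e-10 m
G = 95 GPa = 9.5e+10 Pa
E = 0.5 * 9.5e+10 * (3.36e-10)^2
E = 5.363e-09 J/m


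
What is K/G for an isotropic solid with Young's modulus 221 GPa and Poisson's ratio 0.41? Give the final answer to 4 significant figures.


G = E / (2*(1+nu))
G = 221 / (2*(1+0.41)) = 78.3688 GPa
K = E / (3*(1-2*nu))
K = 221 / (3*(1-2*0.41)) = 409.259 GPa
K/G = 409.259 / 78.3688 = 5.222


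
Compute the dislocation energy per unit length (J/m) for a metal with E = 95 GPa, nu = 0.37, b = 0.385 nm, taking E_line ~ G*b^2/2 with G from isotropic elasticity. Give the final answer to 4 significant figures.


Step 1: G = E / (2*(1+nu))
G = 95 / (2*(1+0.37)) = 34.6715 GPa = 3.46715e+10 Pa
Step 2: E_line = G*b^2/2
b = 0.385 nm = 3.85e-10 m
E_line = 0.5 * 3.46715e+10 * (3.85e-10)^2 = 2.57e-09 J/m


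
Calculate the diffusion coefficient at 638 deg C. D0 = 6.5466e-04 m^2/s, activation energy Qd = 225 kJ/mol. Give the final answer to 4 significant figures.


D = D0 * exp(-Qd / (R*T))
T = 911.15 K
D = 6.5466e-04 * exp(-225e3 / (8.314 * 911.15))
D = 8.255e-17 m^2/s


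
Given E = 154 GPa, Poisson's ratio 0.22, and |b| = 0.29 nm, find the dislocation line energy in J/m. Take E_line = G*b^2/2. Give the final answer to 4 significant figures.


Step 1: G = E / (2*(1+nu))
G = 154 / (2*(1+0.22)) = 63.1148 GPa = 6.31148e+10 Pa
Step 2: E_line = G*b^2/2
b = 0.29 nm = 2.9e-10 m
E_line = 0.5 * 6.31148e+10 * (2.9e-10)^2 = 2.654e-09 J/m


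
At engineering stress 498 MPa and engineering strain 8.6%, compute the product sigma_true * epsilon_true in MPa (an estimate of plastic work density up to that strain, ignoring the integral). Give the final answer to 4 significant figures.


sigma_true = sigma_eng * (1 + epsilon_eng)
sigma_true = 498 * (1 + 0.086) = 540.828 MPa
epsilon_true = ln(1 + epsilon_eng)
epsilon_true = ln(1 + 0.086) = 0.0825012
sigma_true * epsilon_true = 540.828 * 0.0825012 = 44.62 MPa


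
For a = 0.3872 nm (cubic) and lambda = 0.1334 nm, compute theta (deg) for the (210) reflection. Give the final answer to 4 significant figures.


d = a / sqrt(h^2+k^2+l^2)
d = 0.3872 / sqrt(5) = 0.173161 nm
lambda = 2*d*sin(theta)  =>  sin(theta) = lambda / (2*d)
sin(theta) = 0.1334 / (2 * 0.173161) = 0.38519
theta = 22.66 deg


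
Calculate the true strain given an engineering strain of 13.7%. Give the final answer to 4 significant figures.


epsilon_true = ln(1 + epsilon_eng)
epsilon_true = ln(1 + 0.137)
epsilon_true = 0.1284


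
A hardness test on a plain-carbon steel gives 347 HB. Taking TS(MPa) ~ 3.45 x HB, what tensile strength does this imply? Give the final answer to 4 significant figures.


TS (MPa) = 3.45 * HB
TS = 3.45 * 347
TS = 1197 MPa


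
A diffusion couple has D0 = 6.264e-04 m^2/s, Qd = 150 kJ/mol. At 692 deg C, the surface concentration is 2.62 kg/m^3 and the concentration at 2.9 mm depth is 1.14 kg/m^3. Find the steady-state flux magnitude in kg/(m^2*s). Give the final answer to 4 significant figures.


Step 1: D = D0 * exp(-Qd/(R*T))
T = 692 + 273.15 = 965.15 K
D = 6.264e-04 * exp(-150e3 / (8.314 * 965.15)) = 4.76921e-12 m^2/s
Step 2: J = D * (C1 - C2) / dx
J = 4.76921e-12 * (2.62 - 1.14) / 2.9e-03
J = 2.434e-09 kg/(m^2*s)


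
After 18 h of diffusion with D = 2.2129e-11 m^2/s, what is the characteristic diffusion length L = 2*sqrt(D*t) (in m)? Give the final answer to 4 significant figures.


t = 18 hr = 64800 s
Diffusion length = 2*sqrt(D*t)
= 2*sqrt(2.2129e-11 * 64800)
= 2.395e-03 m


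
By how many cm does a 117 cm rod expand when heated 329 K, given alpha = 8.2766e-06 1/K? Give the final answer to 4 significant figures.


dL = L0 * alpha * dT
dL = 117 * 8.2766e-06 * 329
dL = 0.3186 cm


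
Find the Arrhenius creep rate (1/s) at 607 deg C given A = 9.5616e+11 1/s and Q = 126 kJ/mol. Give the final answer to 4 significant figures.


rate = A * exp(-Q / (R*T))
T = 607 + 273.15 = 880.15 K
rate = 9.5616e+11 * exp(-126e3 / (8.314 * 880.15))
rate = 31800 1/s


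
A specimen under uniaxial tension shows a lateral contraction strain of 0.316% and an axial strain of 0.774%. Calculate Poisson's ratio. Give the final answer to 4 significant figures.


nu = -epsilon_lat / epsilon_axial
Lateral strain is contraction (negative), so using magnitudes:
nu = 0.316 / 0.774
nu = 0.4083


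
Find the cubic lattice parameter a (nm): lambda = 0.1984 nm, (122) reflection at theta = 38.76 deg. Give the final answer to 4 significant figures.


d = lambda / (2*sin(theta))
d = 0.1984 / (2*sin(38.76 deg))
d = 0.158451 nm
a = d * sqrt(h^2+k^2+l^2) = 0.158451 * sqrt(9)
a = 0.4754 nm


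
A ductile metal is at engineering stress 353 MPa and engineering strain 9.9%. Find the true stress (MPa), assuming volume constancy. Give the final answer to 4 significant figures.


sigma_true = sigma_eng * (1 + epsilon_eng)
sigma_true = 353 * (1 + 0.099)
sigma_true = 387.9 MPa


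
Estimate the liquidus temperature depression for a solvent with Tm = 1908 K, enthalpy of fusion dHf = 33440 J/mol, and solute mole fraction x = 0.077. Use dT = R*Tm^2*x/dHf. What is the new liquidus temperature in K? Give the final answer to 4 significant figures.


dT = R*Tm^2*x / dHf
dT = 8.314 * 1908^2 * 0.077 / 33440
dT = 69.6933 K
T_new = 1908 - 69.6933 = 1838 K


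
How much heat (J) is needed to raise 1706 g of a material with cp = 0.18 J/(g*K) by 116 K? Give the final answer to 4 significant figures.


Q = m * cp * dT
Q = 1706 * 0.18 * 116
Q = 35620 J


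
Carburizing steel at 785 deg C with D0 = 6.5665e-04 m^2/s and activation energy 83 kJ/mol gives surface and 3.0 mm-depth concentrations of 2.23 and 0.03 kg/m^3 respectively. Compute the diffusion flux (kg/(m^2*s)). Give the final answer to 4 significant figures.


Step 1: D = D0 * exp(-Qd/(R*T))
T = 785 + 273.15 = 1058.15 K
D = 6.5665e-04 * exp(-83e3 / (8.314 * 1058.15)) = 5.24764e-08 m^2/s
Step 2: J = D * (C1 - C2) / dx
J = 5.24764e-08 * (2.23 - 0.03) / 3e-03
J = 3.848e-05 kg/(m^2*s)


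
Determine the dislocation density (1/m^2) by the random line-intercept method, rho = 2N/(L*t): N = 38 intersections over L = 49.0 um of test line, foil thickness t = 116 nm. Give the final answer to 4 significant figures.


rho = 2N / (L * t)
L = 49.0 um = 4.9e-05 m, t = 116 nm = 1.16e-07 m
rho = 2 * 38 / (4.9e-05 * 1.16e-07)
rho = 1.337e+13 1/m^2


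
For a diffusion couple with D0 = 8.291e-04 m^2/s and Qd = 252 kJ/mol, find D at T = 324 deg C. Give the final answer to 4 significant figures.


D = D0 * exp(-Qd / (R*T))
T = 597.15 K
D = 8.291e-04 * exp(-252e3 / (8.314 * 597.15))
D = 7.491e-26 m^2/s


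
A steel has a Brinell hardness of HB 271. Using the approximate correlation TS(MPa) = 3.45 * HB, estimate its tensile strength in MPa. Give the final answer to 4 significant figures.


TS (MPa) = 3.45 * HB
TS = 3.45 * 271
TS = 935 MPa


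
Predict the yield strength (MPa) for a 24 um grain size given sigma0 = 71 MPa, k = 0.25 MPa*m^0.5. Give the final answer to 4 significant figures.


sigma_y = sigma0 + k / sqrt(d)
d = 24 um = 2.4e-05 m
sigma_y = 71 + 0.25 / sqrt(2.4e-05)
sigma_y = 122 MPa


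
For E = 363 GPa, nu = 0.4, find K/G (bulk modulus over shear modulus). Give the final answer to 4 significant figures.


G = E / (2*(1+nu))
G = 363 / (2*(1+0.4)) = 129.643 GPa
K = E / (3*(1-2*nu))
K = 363 / (3*(1-2*0.4)) = 605 GPa
K/G = 605 / 129.643 = 4.667


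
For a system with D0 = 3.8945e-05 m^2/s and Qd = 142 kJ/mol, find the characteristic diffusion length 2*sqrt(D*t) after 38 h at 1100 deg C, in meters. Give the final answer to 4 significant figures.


Step 1: D = D0 * exp(-Qd/(R*T))
T = 1373.15 K
D = 3.8945e-05 * exp(-142e3 / (8.314 * 1373.15)) = 1.54374e-10 m^2/s
Step 2: L = 2*sqrt(D*t)
t = 38 h = 136800 s
L = 2*sqrt(1.54374e-10 * 136800) = 9.191e-03 m


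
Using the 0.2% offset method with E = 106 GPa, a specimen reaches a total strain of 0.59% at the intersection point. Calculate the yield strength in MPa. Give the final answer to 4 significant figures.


Offset strain = 0.002
Elastic strain at yield = total_strain - offset = 5.9e-03 - 0.002 = 3.9e-03
sigma_y = E * elastic_strain = 106000 * 3.9e-03
sigma_y = 413.4 MPa


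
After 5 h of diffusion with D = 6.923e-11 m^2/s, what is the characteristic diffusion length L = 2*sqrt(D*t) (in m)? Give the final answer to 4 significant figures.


t = 5 hr = 18000 s
Diffusion length = 2*sqrt(D*t)
= 2*sqrt(6.923e-11 * 18000)
= 2.233e-03 m
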